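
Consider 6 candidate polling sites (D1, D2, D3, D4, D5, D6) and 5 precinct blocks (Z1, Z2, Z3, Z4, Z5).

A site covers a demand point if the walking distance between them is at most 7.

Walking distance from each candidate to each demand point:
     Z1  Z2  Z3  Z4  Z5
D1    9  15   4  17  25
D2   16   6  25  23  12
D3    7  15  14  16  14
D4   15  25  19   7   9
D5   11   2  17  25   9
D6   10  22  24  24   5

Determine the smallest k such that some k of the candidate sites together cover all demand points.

5

Coverage sets (demand points within 7 of each site):
  D1: {Z3}
  D2: {Z2}
  D3: {Z1}
  D4: {Z4}
  D5: {Z2}
  D6: {Z5}
No 4 sites suffice: every size-4 union leaves at least one demand point uncovered.
But {D1, D2, D3, D4, D6} covers everything, so the minimum is 5.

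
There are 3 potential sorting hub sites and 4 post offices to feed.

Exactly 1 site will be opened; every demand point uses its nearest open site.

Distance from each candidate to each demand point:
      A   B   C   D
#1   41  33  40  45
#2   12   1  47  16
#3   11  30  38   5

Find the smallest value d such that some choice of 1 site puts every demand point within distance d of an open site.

Open {#3}.
  Farthest demand point is C at distance 38 (to #3); all others are ≤ 38.
With {#1} the worst case is 45.
With {#2} the worst case is 47.
No size-1 selection achieves below 38.

38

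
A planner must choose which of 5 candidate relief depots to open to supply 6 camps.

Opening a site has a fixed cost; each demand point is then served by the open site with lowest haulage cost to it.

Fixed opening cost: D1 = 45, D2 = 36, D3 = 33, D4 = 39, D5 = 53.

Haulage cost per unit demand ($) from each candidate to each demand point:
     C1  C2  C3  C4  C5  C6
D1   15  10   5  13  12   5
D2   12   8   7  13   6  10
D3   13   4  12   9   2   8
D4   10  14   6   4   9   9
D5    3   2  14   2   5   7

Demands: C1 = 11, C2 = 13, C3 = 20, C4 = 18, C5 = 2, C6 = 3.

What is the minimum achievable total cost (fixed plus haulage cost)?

Open {D1, D5}: assign each demand point to its cheapest open site.
  C1→D5 11×3=33, C2→D5 13×2=26, C3→D1 20×5=100, C4→D5 18×2=36, C5→D5 2×5=10, C6→D1 3×5=15
  haulage cost 220, fixed 98 → total 318.
Compare {D4, D5}: haulage cost 246 + fixed 92 = 338.
Compare {D1, D3, D5}: haulage cost 214 + fixed 131 = 345.
Compare {D1, D2, D5}: haulage cost 220 + fixed 134 = 354.
All other subsets cost ≥ 338. Minimum total cost: 318.

318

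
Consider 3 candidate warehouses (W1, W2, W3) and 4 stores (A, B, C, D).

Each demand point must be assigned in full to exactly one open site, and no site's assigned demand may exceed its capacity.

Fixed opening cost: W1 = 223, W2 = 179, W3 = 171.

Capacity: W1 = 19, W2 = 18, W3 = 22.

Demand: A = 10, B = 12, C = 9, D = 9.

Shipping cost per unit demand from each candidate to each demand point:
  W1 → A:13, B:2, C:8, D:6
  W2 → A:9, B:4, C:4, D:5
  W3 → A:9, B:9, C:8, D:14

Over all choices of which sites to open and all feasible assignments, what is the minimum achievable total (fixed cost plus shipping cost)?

Open {W2, W3}; cheapest assignment that respects the capacities:
  W2 (cap 18, load 18): C, D — cost 9×4 + 9×5 = 81
  W3 (cap 22, load 22): A, B — cost 10×9 + 12×9 = 198
  Shipping 279, fixed 350 → total 629.
  Any other capacity-feasible assignment to {W2, W3} ships for at least 279.
Compare {W1, W3}: its best feasible assignment gives total 718.
Compare {W1, W2, W3}: its best feasible assignment gives total 768.
Every other set of open sites that can feasibly serve all demand totals ≥ 718 even under its best assignment. Minimum: 629.

629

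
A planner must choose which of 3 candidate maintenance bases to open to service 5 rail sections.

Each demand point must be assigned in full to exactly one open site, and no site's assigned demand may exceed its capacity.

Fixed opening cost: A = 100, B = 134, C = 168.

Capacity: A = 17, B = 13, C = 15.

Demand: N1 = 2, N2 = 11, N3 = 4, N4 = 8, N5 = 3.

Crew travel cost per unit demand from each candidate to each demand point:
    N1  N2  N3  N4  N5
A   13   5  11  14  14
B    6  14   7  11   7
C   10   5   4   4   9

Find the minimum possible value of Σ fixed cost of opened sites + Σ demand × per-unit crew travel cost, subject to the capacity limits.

424

Open {A, C}; cheapest assignment that respects the capacities:
  A (cap 17, load 13): N1, N2 — cost 2×13 + 11×5 = 81
  C (cap 15, load 15): N3, N4, N5 — cost 4×4 + 8×4 + 3×9 = 75
  Shipping 156, fixed 268 → total 424.
  Any other capacity-feasible assignment to {A, C} ships for at least 156.
Compare {A, B}: its best feasible assignment gives total 454.
Compare {B, C}: its best feasible assignment gives total 494.
Every other set of open sites that can feasibly serve all demand totals ≥ 454 even under its best assignment. Minimum: 424.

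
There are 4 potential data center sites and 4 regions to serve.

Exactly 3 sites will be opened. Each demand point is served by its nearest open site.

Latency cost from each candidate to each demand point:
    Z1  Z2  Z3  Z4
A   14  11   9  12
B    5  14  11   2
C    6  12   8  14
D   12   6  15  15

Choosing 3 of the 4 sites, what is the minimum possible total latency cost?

21

Open {B, C, D}.
  Z1→B 5, Z2→D 6, Z3→C 8, Z4→B 2  ⇒ total 21.
Compare {A, B, D}: total 22.
Compare {A, B, C}: total 26.
No size-3 selection does better; minimum is 21.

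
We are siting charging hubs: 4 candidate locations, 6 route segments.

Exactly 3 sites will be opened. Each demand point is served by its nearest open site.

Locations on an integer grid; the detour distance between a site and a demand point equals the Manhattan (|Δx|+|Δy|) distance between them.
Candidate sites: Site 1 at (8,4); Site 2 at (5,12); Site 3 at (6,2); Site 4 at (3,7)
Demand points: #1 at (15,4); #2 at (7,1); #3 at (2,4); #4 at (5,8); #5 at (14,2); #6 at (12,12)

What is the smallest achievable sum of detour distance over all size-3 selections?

Open {Site 1, Site 2, Site 4}.
  #1→Site 1 7, #2→Site 1 4, #3→Site 4 4, #4→Site 4 3, #5→Site 1 8, #6→Site 2 7  ⇒ total 33.
Compare {Site 1, Site 2, Site 3}: total 34.
Compare {Site 2, Site 3, Site 4}: total 35.
No size-3 selection does better; minimum is 33.

33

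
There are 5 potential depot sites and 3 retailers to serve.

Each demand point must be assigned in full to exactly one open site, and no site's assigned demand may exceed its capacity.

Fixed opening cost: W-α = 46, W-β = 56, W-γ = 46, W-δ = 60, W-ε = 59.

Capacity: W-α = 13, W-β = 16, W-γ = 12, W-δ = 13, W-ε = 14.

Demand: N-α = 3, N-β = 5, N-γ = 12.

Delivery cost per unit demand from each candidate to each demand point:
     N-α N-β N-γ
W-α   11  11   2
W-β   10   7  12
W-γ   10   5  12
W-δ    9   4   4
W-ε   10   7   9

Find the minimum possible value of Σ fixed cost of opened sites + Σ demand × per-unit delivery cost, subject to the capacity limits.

171

Open {W-α, W-γ}; cheapest assignment that respects the capacities:
  W-α (cap 13, load 12): N-γ — cost 12×2 = 24
  W-γ (cap 12, load 8): N-α, N-β — cost 3×10 + 5×5 = 55
  Shipping 79, fixed 92 → total 171.
  Any other capacity-feasible assignment to {W-α, W-γ} ships for at least 79.
Compare {W-α, W-δ}: its best feasible assignment gives total 177.
Compare {W-α, W-β}: its best feasible assignment gives total 191.
Every other set of open sites that can feasibly serve all demand totals ≥ 177 even under its best assignment. Minimum: 171.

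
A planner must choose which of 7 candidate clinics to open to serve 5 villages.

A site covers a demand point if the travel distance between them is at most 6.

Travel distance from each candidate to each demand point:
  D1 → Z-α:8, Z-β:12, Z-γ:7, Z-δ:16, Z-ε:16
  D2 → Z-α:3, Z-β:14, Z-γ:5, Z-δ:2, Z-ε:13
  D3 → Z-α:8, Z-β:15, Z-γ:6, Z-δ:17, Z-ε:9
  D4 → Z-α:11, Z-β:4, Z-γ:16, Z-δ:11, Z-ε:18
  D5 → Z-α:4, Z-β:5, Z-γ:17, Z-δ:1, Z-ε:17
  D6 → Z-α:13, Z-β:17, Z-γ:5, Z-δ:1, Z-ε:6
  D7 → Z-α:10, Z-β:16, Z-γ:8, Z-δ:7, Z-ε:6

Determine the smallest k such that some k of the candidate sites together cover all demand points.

Coverage sets (demand points within 6 of each site):
  D1: {}
  D2: {Z-α, Z-γ, Z-δ}
  D3: {Z-γ}
  D4: {Z-β}
  D5: {Z-α, Z-β, Z-δ}
  D6: {Z-γ, Z-δ, Z-ε}
  D7: {Z-ε}
No single site covers all 5 demand points.
But {D5, D6} covers everything, so the minimum is 2.

2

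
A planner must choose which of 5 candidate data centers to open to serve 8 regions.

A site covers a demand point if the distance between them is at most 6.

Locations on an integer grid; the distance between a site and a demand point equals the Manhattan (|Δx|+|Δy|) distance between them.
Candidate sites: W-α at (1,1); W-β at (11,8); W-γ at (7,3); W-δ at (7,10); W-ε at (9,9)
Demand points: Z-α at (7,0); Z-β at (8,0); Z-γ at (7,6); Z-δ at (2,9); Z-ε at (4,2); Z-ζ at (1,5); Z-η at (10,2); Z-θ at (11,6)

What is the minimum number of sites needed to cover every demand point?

4

Coverage sets (demand points within 6 of each site):
  W-α: {Z-ε, Z-ζ}
  W-β: {Z-γ, Z-θ}
  W-γ: {Z-α, Z-β, Z-γ, Z-ε, Z-η}
  W-δ: {Z-γ, Z-δ}
  W-ε: {Z-γ, Z-θ}
No 3 sites suffice: every size-3 union leaves at least one demand point uncovered.
But {W-α, W-β, W-γ, W-δ} covers everything, so the minimum is 4.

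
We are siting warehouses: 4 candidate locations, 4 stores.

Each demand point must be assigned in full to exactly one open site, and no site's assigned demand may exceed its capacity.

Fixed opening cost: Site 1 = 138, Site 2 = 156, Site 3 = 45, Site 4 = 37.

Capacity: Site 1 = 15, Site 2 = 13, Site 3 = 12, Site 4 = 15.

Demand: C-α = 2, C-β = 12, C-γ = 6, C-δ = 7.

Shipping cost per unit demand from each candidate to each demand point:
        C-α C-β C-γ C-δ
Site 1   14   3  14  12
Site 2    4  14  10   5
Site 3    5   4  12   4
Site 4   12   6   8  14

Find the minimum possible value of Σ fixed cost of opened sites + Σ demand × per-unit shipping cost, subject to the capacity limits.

Open {Site 3, Site 4}; cheapest assignment that respects the capacities:
  Site 3 (cap 12, load 12): C-β — cost 12×4 = 48
  Site 4 (cap 15, load 15): C-α, C-γ, C-δ — cost 2×12 + 6×8 + 7×14 = 170
  Shipping 218, fixed 82 → total 300.
  Any other capacity-feasible assignment to {Site 3, Site 4} ships for at least 218.
Compare {Site 1, Site 3, Site 4}: its best feasible assignment gives total 342.
Compare {Site 2, Site 3, Site 4}: its best feasible assignment gives total 377.
Every other set of open sites that can feasibly serve all demand totals ≥ 342 even under its best assignment. Minimum: 300.

300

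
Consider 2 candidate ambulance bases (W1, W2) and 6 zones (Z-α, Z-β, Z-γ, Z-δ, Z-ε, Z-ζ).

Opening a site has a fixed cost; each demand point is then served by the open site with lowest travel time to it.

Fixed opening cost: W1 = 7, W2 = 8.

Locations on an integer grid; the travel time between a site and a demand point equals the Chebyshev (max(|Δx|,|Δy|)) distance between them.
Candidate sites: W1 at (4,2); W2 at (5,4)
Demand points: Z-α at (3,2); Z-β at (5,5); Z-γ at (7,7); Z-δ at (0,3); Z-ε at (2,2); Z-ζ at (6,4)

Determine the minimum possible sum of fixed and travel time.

Open {W2}: assign each demand point to its cheapest open site.
  Z-α→W2 2, Z-β→W2 1, Z-γ→W2 3, Z-δ→W2 5, Z-ε→W2 3, Z-ζ→W2 1
  travel time 15, fixed 8 → total 23.
Compare {W1}: travel time 17 + fixed 7 = 24.
Compare {W1, W2}: travel time 12 + fixed 15 = 27.

23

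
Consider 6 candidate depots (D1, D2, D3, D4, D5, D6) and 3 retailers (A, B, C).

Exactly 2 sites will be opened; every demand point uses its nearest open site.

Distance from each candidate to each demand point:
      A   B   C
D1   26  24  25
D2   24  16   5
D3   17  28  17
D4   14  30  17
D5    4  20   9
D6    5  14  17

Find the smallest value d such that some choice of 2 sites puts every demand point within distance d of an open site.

Open {D2, D6}.
  Farthest demand point is B at distance 14 (to D6); all others are ≤ 14.
With {D5, D6} the worst case is 14.
With {D2, D4} the worst case is 16.
No size-2 selection achieves below 14.

14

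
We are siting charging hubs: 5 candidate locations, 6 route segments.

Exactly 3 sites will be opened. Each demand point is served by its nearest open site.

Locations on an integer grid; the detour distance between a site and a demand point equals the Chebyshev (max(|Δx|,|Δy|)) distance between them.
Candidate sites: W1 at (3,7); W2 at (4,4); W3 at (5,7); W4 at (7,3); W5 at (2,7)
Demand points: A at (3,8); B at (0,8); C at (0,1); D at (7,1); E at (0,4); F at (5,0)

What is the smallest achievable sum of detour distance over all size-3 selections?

Open {W2, W4, W5}.
  A→W5 1, B→W5 2, C→W2 4, D→W4 2, E→W5 3, F→W4 3  ⇒ total 15.
Compare {W1, W2, W4}: total 16.
Compare {W1, W2, W5}: total 17.
No size-3 selection does better; minimum is 15.

15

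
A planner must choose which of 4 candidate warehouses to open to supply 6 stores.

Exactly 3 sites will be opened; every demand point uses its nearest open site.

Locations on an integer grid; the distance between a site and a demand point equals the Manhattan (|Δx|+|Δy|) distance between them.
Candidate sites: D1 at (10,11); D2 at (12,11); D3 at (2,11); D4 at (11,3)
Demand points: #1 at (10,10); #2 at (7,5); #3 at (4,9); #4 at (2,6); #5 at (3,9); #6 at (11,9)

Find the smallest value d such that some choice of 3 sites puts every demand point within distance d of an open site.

6

Open {D1, D3, D4}.
  Farthest demand point is #2 at distance 6 (to D4); all others are ≤ 6.
With {D2, D3, D4} the worst case is 6.
With {D1, D2, D3} the worst case is 9.
No size-3 selection achieves below 6.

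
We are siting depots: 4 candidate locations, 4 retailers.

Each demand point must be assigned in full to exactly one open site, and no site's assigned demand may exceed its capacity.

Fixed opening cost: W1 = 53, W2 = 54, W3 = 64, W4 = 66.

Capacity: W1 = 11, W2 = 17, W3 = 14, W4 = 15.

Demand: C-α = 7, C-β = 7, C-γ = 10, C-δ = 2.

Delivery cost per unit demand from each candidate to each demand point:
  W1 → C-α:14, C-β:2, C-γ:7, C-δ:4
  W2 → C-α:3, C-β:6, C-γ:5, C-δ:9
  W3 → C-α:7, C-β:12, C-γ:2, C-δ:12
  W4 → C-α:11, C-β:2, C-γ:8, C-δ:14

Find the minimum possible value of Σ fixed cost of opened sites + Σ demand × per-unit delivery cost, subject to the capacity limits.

200

Open {W1, W2}; cheapest assignment that respects the capacities:
  W1 (cap 11, load 9): C-β, C-δ — cost 7×2 + 2×4 = 22
  W2 (cap 17, load 17): C-α, C-γ — cost 7×3 + 10×5 = 71
  Shipping 93, fixed 107 → total 200.
  Any other capacity-feasible assignment to {W1, W2} ships for at least 93.
Compare {W2, W3}: its best feasible assignment gives total 219.
Compare {W2, W4}: its best feasible assignment gives total 233.
Every other set of open sites that can feasibly serve all demand totals ≥ 219 even under its best assignment. Minimum: 200.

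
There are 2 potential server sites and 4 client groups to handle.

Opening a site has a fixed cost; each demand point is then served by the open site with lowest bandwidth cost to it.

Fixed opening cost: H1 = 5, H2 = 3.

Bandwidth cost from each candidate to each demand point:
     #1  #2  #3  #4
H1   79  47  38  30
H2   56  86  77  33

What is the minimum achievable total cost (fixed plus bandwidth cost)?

Open {H1, H2}: assign each demand point to its cheapest open site.
  #1→H2 56, #2→H1 47, #3→H1 38, #4→H1 30
  bandwidth cost 171, fixed 8 → total 179.
Compare {H1}: bandwidth cost 194 + fixed 5 = 199.
Compare {H2}: bandwidth cost 252 + fixed 3 = 255.

179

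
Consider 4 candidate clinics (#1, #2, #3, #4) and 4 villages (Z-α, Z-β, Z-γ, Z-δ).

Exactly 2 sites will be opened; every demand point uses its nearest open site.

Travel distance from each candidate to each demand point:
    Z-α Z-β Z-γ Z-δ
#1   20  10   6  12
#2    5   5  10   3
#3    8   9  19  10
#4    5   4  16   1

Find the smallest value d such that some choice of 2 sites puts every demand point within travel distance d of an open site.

Open {#1, #2}.
  Farthest demand point is Z-γ at travel distance 6 (to #1); all others are ≤ 6.
With {#1, #4} the worst case is 6.
With {#1, #3} the worst case is 10.
No size-2 selection achieves below 6.

6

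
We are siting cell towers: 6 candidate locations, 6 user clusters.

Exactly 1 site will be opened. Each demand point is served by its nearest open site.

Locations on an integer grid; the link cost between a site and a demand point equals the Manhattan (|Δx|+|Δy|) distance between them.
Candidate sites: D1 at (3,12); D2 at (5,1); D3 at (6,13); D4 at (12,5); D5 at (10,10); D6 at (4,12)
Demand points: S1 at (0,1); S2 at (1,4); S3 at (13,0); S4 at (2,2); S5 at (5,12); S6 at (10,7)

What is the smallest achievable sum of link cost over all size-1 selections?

Open {D2}.
  S1→D2 5, S2→D2 7, S3→D2 9, S4→D2 4, S5→D2 11, S6→D2 11  ⇒ total 47.
Compare {D4}: total 65.
Compare {D1}: total 71.
No size-1 selection does better; minimum is 47.

47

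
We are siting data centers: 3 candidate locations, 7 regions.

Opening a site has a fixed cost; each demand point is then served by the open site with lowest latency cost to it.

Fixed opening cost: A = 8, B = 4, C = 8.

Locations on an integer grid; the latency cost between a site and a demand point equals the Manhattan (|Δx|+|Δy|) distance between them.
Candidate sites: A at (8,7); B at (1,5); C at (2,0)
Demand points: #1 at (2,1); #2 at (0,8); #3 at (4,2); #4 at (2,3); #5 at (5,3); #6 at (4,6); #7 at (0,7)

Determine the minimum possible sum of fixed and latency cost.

35

Open {B}: assign each demand point to its cheapest open site.
  #1→B 5, #2→B 4, #3→B 6, #4→B 3, #5→B 6, #6→B 4, #7→B 3
  latency cost 31, fixed 4 → total 35.
Compare {B, C}: latency cost 25 + fixed 12 = 37.
Compare {A, B}: latency cost 31 + fixed 12 = 43.
Compare {A, B, C}: latency cost 25 + fixed 20 = 45.
All other subsets cost ≥ 37. Minimum total cost: 35.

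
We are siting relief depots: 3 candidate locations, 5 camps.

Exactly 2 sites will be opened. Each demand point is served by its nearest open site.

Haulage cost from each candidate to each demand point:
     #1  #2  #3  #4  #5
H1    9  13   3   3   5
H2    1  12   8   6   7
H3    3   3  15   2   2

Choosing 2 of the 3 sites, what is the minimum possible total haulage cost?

13

Open {H1, H3}.
  #1→H3 3, #2→H3 3, #3→H1 3, #4→H3 2, #5→H3 2  ⇒ total 13.
Compare {H2, H3}: total 16.
Compare {H1, H2}: total 24.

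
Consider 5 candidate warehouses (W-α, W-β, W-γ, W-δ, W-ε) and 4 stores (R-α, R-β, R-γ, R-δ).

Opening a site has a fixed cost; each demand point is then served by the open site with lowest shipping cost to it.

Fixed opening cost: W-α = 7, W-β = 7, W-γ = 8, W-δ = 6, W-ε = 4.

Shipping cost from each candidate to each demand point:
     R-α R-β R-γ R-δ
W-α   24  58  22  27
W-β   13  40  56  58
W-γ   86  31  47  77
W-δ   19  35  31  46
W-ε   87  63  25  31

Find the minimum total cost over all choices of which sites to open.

115

Open {W-α, W-β, W-γ}: assign each demand point to its cheapest open site.
  R-α→W-β 13, R-β→W-γ 31, R-γ→W-α 22, R-δ→W-α 27
  shipping cost 93, fixed 22 → total 115.
Compare {W-α, W-β}: shipping cost 102 + fixed 14 = 116.
Compare {W-α, W-δ}: shipping cost 103 + fixed 13 = 116.
Compare {W-α, W-β, W-δ}: shipping cost 97 + fixed 20 = 117.
All other subsets cost ≥ 116. Minimum total cost: 115.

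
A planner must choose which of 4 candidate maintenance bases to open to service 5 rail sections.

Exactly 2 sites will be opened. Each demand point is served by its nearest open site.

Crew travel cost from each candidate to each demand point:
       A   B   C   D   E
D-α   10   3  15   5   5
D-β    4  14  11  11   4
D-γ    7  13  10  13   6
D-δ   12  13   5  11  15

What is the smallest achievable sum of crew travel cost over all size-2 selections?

27

Open {D-α, D-β}.
  A→D-β 4, B→D-α 3, C→D-β 11, D→D-α 5, E→D-β 4  ⇒ total 27.
Compare {D-α, D-δ}: total 28.
Compare {D-α, D-γ}: total 30.
No size-2 selection does better; minimum is 27.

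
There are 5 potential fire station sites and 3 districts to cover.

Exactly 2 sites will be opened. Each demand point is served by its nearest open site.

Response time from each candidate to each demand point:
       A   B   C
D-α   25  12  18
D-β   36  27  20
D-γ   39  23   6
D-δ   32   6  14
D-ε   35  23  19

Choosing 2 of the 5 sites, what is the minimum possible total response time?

Open {D-α, D-γ}.
  A→D-α 25, B→D-α 12, C→D-γ 6  ⇒ total 43.
Compare {D-γ, D-δ}: total 44.
Compare {D-α, D-δ}: total 45.
No size-2 selection does better; minimum is 43.

43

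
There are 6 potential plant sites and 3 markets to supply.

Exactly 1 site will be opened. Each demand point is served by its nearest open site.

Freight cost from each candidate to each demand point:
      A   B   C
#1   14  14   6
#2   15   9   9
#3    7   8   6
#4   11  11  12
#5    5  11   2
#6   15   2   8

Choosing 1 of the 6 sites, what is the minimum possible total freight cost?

18

Open {#5}.
  A→#5 5, B→#5 11, C→#5 2  ⇒ total 18.
Compare {#3}: total 21.
Compare {#6}: total 25.
No size-1 selection does better; minimum is 18.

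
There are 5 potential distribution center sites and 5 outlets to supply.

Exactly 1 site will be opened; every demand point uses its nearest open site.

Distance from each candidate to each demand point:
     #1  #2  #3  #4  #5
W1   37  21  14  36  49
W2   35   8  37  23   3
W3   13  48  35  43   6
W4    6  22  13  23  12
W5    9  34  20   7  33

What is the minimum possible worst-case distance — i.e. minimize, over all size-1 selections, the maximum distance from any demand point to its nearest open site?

Open {W4}.
  Farthest demand point is #4 at distance 23 (to W4); all others are ≤ 23.
With {W5} the worst case is 34.
With {W2} the worst case is 37.
No size-1 selection achieves below 23.

23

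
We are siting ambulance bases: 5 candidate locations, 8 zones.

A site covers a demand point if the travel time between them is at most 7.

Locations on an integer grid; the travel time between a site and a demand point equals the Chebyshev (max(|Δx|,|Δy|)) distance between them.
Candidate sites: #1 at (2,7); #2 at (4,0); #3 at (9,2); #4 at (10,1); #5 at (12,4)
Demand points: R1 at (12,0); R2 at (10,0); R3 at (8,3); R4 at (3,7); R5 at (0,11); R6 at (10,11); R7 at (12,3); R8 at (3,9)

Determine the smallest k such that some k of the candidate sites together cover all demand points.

Coverage sets (demand points within 7 of each site):
  #1: {R3, R4, R5, R8}
  #2: {R2, R3, R4}
  #3: {R1, R2, R3, R4, R7, R8}
  #4: {R1, R2, R3, R4, R7}
  #5: {R1, R2, R3, R6, R7}
No single site covers all 8 demand points.
But {#1, #5} covers everything, so the minimum is 2.

2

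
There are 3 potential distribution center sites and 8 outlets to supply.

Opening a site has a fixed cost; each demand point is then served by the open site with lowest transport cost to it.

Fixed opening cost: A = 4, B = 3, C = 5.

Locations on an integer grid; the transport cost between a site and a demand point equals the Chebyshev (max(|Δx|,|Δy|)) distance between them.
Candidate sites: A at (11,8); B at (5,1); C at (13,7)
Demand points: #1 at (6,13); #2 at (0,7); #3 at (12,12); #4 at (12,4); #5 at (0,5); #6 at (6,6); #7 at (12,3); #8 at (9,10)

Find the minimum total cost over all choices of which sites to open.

Open {A, B}: assign each demand point to its cheapest open site.
  #1→A 5, #2→B 6, #3→A 4, #4→A 4, #5→B 5, #6→A 5, #7→A 5, #8→A 2
  transport cost 36, fixed 7 → total 43.
Compare {A, B, C}: transport cost 34 + fixed 12 = 46.
Compare {B, C}: transport cost 39 + fixed 8 = 47.
Compare {A}: transport cost 47 + fixed 4 = 51.
All other subsets cost ≥ 46. Minimum total cost: 43.

43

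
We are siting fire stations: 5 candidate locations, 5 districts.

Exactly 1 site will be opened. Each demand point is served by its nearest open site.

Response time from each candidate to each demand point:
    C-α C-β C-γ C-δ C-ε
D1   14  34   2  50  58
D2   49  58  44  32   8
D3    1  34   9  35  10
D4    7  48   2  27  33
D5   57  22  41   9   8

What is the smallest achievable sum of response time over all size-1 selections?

89

Open {D3}.
  C-α→D3 1, C-β→D3 34, C-γ→D3 9, C-δ→D3 35, C-ε→D3 10  ⇒ total 89.
Compare {D4}: total 117.
Compare {D5}: total 137.
No size-1 selection does better; minimum is 89.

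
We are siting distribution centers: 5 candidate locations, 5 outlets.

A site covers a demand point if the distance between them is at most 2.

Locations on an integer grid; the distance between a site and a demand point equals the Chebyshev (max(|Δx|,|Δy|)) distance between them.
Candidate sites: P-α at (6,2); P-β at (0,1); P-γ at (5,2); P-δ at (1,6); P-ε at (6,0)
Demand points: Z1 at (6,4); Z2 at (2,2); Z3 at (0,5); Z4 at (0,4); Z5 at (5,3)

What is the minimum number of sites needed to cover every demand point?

Coverage sets (demand points within 2 of each site):
  P-α: {Z1, Z5}
  P-β: {Z2}
  P-γ: {Z1, Z5}
  P-δ: {Z3, Z4}
  P-ε: {}
No 2 sites suffice: every size-2 union leaves at least one demand point uncovered.
But {P-α, P-β, P-δ} covers everything, so the minimum is 3.

3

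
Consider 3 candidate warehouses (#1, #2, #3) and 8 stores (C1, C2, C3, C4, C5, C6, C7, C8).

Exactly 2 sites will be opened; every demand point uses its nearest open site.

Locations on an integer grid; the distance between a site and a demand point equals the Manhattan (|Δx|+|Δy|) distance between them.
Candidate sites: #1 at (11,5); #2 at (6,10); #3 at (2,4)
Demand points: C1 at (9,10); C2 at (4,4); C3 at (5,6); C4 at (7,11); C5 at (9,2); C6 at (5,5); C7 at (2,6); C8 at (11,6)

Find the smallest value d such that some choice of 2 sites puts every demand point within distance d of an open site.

Open {#1, #2}.
  Farthest demand point is C2 at distance 8 (to #1); all others are ≤ 8.
With {#2, #3} the worst case is 9.
With {#1, #3} the worst case is 10.
No size-2 selection achieves below 8.

8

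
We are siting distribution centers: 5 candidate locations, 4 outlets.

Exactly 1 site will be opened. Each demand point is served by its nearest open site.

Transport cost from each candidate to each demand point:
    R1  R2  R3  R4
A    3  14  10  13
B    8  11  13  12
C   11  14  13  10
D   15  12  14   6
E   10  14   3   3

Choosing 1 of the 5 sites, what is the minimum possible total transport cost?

Open {E}.
  R1→E 10, R2→E 14, R3→E 3, R4→E 3  ⇒ total 30.
Compare {A}: total 40.
Compare {B}: total 44.
No size-1 selection does better; minimum is 30.

30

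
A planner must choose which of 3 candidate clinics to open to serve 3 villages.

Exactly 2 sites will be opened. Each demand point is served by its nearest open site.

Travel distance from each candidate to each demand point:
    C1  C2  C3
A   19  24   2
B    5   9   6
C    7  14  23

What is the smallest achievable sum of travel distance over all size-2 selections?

Open {A, B}.
  C1→B 5, C2→B 9, C3→A 2  ⇒ total 16.
Compare {B, C}: total 20.
Compare {A, C}: total 23.

16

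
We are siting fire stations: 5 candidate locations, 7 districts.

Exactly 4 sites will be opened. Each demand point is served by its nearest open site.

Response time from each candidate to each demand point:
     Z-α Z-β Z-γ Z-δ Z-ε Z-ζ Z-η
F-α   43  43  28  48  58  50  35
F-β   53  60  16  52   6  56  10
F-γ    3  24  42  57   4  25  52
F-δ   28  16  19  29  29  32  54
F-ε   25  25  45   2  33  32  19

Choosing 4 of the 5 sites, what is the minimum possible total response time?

Open {F-β, F-γ, F-δ, F-ε}.
  Z-α→F-γ 3, Z-β→F-δ 16, Z-γ→F-β 16, Z-δ→F-ε 2, Z-ε→F-γ 4, Z-ζ→F-γ 25, Z-η→F-β 10  ⇒ total 76.
Compare {F-α, F-β, F-γ, F-ε}: total 84.
Compare {F-α, F-γ, F-δ, F-ε}: total 88.
No size-4 selection does better; minimum is 76.

76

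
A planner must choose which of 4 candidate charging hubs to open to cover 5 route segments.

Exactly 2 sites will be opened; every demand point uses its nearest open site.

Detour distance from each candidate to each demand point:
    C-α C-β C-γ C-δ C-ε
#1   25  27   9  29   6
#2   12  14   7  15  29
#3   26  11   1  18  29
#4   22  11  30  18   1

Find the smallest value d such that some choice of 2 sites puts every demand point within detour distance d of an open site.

15

Open {#1, #2}.
  Farthest demand point is C-δ at detour distance 15 (to #2); all others are ≤ 15.
With {#2, #4} the worst case is 15.
With {#1, #4} the worst case is 22.
No size-2 selection achieves below 15.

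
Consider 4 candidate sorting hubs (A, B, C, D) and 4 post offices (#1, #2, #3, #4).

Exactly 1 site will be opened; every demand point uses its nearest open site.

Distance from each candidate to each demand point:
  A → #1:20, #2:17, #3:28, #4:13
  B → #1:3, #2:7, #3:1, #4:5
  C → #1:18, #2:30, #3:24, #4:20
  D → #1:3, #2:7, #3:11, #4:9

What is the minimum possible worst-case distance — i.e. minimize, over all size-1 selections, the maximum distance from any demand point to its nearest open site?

Open {B}.
  Farthest demand point is #2 at distance 7 (to B); all others are ≤ 7.
With {D} the worst case is 11.
With {A} the worst case is 28.
No size-1 selection achieves below 7.

7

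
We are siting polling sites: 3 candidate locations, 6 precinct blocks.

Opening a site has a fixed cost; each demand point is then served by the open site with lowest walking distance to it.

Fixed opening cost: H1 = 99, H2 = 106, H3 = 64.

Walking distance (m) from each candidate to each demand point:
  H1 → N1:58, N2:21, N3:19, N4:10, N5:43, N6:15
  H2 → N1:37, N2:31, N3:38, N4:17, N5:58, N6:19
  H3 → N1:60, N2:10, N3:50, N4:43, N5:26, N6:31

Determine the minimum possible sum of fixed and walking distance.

265

Open {H1}: assign each demand point to its cheapest open site.
  N1→H1 58, N2→H1 21, N3→H1 19, N4→H1 10, N5→H1 43, N6→H1 15
  walking distance 166, fixed 99 → total 265.
Compare {H3}: walking distance 220 + fixed 64 = 284.
Compare {H1, H3}: walking distance 138 + fixed 163 = 301.
Compare {H2}: walking distance 200 + fixed 106 = 306.
All other subsets cost ≥ 284. Minimum total cost: 265.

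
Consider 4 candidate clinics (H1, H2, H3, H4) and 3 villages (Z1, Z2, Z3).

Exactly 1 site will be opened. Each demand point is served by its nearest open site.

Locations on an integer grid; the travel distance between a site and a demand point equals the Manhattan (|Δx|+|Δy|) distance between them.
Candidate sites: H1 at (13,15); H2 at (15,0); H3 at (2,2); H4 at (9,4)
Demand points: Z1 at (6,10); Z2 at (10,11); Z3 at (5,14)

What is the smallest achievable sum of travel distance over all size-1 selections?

Open {H1}.
  Z1→H1 12, Z2→H1 7, Z3→H1 9  ⇒ total 28.
Compare {H4}: total 31.
Compare {H3}: total 44.
No size-1 selection does better; minimum is 28.

28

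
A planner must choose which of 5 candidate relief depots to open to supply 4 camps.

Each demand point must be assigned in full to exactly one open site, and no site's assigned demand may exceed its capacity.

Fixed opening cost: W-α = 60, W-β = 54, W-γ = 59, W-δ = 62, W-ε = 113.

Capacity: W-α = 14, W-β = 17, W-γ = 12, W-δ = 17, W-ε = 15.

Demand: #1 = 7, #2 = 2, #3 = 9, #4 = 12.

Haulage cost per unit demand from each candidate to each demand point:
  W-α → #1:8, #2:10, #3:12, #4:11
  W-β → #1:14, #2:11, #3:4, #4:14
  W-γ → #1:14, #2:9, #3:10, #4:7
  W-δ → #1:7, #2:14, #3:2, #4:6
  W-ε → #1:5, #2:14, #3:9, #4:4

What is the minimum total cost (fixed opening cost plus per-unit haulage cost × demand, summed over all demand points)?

Open {W-δ, W-ε}; cheapest assignment that respects the capacities:
  W-δ (cap 17, load 16): #1, #3 — cost 7×7 + 9×2 = 67
  W-ε (cap 15, load 14): #2, #4 — cost 2×14 + 12×4 = 76
  Shipping 143, fixed 175 → total 318.
  Any other capacity-feasible assignment to {W-δ, W-ε} ships for at least 143.
Compare {W-α, W-δ}: its best feasible assignment gives total 341.
Compare {W-β, W-γ, W-δ}: its best feasible assignment gives total 348.
Every other set of open sites that can feasibly serve all demand totals ≥ 341 even under its best assignment. Minimum: 318.

318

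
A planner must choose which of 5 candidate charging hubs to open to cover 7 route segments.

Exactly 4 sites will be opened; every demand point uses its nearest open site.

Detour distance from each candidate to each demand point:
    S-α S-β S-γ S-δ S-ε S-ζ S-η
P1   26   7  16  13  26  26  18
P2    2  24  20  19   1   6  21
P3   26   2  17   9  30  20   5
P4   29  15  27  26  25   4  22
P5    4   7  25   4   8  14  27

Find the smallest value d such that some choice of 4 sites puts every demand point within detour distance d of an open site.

16

Open {P1, P2, P3, P4}.
  Farthest demand point is S-γ at detour distance 16 (to P1); all others are ≤ 16.
With {P1, P2, P3, P5} the worst case is 16.
With {P1, P3, P4, P5} the worst case is 16.
No size-4 selection achieves below 16.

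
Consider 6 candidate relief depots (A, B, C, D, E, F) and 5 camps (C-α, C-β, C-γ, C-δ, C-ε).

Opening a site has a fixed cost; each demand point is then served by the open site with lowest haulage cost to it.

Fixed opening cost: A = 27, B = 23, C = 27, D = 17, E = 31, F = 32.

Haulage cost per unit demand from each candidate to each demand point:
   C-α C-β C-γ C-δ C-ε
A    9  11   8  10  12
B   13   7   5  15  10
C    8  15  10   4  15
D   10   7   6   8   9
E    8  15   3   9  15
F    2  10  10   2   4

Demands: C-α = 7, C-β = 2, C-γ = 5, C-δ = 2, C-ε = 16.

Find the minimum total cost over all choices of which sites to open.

Open {D, F}: assign each demand point to its cheapest open site.
  C-α→F 7×2=14, C-β→D 2×7=14, C-γ→D 5×6=30, C-δ→F 2×2=4, C-ε→F 16×4=64
  haulage cost 126, fixed 49 → total 175.
Compare {B, F}: haulage cost 121 + fixed 55 = 176.
Compare {E, F}: haulage cost 117 + fixed 63 = 180.
Compare {F}: haulage cost 152 + fixed 32 = 184.
All other subsets cost ≥ 176. Minimum total cost: 175.

175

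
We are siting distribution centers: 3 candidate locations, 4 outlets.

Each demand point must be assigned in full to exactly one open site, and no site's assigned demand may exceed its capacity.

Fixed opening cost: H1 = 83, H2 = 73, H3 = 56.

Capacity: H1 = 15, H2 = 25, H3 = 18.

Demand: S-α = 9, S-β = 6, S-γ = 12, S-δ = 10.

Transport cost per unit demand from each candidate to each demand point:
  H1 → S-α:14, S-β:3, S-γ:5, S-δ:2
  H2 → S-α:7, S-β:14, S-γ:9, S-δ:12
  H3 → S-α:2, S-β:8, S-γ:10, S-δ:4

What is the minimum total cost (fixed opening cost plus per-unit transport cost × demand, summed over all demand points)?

Open {H2, H3}; cheapest assignment that respects the capacities:
  H2 (cap 25, load 21): S-α, S-γ — cost 9×7 + 12×9 = 171
  H3 (cap 18, load 16): S-β, S-δ — cost 6×8 + 10×4 = 88
  Shipping 259, fixed 129 → total 388.
  Any other capacity-feasible assignment to {H2, H3} ships for at least 259.
Compare {H1, H2, H3}: its best feasible assignment gives total 406.
Compare {H1, H2}: its best feasible assignment gives total 483.
Every other set of open sites that can feasibly serve all demand totals ≥ 406 even under its best assignment. Minimum: 388.

388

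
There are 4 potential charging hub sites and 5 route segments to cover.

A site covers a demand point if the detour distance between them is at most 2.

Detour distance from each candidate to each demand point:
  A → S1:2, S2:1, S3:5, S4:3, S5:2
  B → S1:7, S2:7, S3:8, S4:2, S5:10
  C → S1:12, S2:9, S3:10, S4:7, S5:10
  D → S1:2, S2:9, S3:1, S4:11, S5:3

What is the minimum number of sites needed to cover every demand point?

3

Coverage sets (demand points within 2 of each site):
  A: {S1, S2, S5}
  B: {S4}
  C: {}
  D: {S1, S3}
No 2 sites suffice: every size-2 union leaves at least one demand point uncovered.
But {A, B, D} covers everything, so the minimum is 3.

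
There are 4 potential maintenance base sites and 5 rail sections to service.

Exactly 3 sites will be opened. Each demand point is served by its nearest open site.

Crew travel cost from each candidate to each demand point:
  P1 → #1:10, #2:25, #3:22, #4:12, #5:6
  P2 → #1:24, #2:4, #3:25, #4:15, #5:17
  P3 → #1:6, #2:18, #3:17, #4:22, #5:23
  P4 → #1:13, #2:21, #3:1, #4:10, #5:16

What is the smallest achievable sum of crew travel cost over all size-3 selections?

Open {P1, P2, P4}.
  #1→P1 10, #2→P2 4, #3→P4 1, #4→P4 10, #5→P1 6  ⇒ total 31.
Compare {P2, P3, P4}: total 37.
Compare {P1, P3, P4}: total 41.
No size-3 selection does better; minimum is 31.

31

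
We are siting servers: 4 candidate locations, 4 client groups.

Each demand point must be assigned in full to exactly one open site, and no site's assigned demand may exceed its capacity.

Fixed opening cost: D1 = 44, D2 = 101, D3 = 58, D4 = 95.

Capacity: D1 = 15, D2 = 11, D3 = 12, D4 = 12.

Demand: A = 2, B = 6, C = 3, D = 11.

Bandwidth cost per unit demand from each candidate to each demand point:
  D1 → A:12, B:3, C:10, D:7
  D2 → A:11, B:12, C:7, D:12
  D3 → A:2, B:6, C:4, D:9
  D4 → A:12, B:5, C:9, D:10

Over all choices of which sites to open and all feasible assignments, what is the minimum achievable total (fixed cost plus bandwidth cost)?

Open {D1, D3}; cheapest assignment that respects the capacities:
  D1 (cap 15, load 11): D — cost 11×7 = 77
  D3 (cap 12, load 11): A, B, C — cost 2×2 + 6×6 + 3×4 = 52
  Shipping 129, fixed 102 → total 231.
  Any other capacity-feasible assignment to {D1, D3} ships for at least 129.
Compare {D1, D4}: its best feasible assignment gives total 297.
Compare {D3, D4}: its best feasible assignment gives total 315.
Every other set of open sites that can feasibly serve all demand totals ≥ 297 even under its best assignment. Minimum: 231.

231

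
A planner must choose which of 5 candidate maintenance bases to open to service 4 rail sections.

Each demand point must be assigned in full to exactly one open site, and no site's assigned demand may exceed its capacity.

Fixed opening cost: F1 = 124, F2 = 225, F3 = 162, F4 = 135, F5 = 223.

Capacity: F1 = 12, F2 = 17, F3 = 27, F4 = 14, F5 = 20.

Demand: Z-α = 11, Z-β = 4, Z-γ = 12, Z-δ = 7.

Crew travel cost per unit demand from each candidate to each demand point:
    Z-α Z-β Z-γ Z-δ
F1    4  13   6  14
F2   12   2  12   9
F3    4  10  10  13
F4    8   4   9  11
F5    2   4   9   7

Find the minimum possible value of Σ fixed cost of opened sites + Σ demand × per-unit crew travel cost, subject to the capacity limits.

533

Open {F1, F3}; cheapest assignment that respects the capacities:
  F1 (cap 12, load 12): Z-γ — cost 12×6 = 72
  F3 (cap 27, load 22): Z-α, Z-β, Z-δ — cost 11×4 + 4×10 + 7×13 = 175
  Shipping 247, fixed 286 → total 533.
  Any other capacity-feasible assignment to {F1, F3} ships for at least 247.
Compare {F3, F4}: its best feasible assignment gives total 554.
Compare {F3, F5}: its best feasible assignment gives total 614.
Every other set of open sites that can feasibly serve all demand totals ≥ 554 even under its best assignment. Minimum: 533.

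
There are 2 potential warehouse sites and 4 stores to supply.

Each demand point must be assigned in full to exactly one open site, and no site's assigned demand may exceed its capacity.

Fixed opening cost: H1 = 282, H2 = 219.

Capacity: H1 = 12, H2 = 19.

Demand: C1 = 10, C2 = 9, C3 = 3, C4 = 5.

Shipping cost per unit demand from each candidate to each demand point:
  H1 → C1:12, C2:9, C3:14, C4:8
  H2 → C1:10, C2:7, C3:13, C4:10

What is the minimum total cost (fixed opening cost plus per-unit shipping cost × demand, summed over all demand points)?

Open {H1, H2}; cheapest assignment that respects the capacities:
  H1 (cap 12, load 8): C3, C4 — cost 3×14 + 5×8 = 82
  H2 (cap 19, load 19): C1, C2 — cost 10×10 + 9×7 = 163
  Shipping 245, fixed 501 → total 746.
  Any other capacity-feasible assignment to {H1, H2} ships for at least 245.
Total demand is 27 and no other set of sites has combined capacity ≥ 27, so {H1, H2} is the only feasible choice of open sites. Minimum: 746.

746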